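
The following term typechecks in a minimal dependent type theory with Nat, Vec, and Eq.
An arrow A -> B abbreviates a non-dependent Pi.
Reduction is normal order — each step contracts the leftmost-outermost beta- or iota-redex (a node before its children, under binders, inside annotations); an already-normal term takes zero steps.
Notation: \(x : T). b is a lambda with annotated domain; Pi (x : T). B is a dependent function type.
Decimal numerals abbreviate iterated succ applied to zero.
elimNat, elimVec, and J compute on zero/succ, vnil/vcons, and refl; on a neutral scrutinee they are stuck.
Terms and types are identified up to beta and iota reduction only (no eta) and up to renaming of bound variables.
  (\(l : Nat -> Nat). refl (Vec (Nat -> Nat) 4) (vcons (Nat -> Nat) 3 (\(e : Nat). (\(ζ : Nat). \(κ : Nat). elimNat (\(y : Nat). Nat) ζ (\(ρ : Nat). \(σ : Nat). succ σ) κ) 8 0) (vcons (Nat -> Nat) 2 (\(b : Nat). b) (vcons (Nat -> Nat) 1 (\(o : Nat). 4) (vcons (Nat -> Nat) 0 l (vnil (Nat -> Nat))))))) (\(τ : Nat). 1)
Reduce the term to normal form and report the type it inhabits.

resulting normal form:
  refl (Vec (Nat -> Nat) 4) (vcons (Nat -> Nat) 3 (\(l : Nat). 8) (vcons (Nat -> Nat) 2 (\(e : Nat). e) (vcons (Nat -> Nat) 1 (\(ζ : Nat). 4) (vcons (Nat -> Nat) 0 (\(κ : Nat). 1) (vnil (Nat -> Nat))))))
type:
  Eq (Vec (Nat -> Nat) 4) (vcons (Nat -> Nat) 3 (\(l : Nat). 8) (vcons (Nat -> Nat) 2 (\(e : Nat). e) (vcons (Nat -> Nat) 1 (\(ζ : Nat). 4) (vcons (Nat -> Nat) 0 (\(κ : Nat). 1) (vnil (Nat -> Nat)))))) (vcons (Nat -> Nat) 3 (\(y : Nat). 8) (vcons (Nat -> Nat) 2 (\(ρ : Nat). ρ) (vcons (Nat -> Nat) 1 (\(σ : Nat). 4) (vcons (Nat -> Nat) 0 (\(b : Nat). 1) (vnil (Nat -> Nat))))))


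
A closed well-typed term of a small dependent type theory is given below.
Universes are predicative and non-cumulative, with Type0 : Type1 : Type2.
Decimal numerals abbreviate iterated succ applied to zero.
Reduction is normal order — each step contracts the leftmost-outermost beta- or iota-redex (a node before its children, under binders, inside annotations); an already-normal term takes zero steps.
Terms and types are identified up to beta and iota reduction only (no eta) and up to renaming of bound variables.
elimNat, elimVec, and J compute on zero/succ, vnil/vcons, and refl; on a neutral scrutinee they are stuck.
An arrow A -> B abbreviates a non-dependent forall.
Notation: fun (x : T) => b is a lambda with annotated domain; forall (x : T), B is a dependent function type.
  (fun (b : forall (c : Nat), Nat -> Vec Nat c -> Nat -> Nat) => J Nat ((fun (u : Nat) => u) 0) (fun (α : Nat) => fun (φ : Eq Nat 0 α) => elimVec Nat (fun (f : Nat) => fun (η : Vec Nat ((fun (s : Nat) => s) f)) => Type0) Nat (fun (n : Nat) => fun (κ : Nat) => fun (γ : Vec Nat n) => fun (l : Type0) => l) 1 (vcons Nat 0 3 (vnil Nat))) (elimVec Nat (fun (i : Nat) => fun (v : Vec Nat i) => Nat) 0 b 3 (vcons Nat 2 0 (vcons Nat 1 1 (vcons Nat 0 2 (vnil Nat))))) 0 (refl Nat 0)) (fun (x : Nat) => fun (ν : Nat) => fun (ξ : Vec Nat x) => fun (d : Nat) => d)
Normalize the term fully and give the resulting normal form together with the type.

reduced normal form:
  0
the term's type:
  Nat
observation: the term reaches its normal form after 18 normal-order steps.


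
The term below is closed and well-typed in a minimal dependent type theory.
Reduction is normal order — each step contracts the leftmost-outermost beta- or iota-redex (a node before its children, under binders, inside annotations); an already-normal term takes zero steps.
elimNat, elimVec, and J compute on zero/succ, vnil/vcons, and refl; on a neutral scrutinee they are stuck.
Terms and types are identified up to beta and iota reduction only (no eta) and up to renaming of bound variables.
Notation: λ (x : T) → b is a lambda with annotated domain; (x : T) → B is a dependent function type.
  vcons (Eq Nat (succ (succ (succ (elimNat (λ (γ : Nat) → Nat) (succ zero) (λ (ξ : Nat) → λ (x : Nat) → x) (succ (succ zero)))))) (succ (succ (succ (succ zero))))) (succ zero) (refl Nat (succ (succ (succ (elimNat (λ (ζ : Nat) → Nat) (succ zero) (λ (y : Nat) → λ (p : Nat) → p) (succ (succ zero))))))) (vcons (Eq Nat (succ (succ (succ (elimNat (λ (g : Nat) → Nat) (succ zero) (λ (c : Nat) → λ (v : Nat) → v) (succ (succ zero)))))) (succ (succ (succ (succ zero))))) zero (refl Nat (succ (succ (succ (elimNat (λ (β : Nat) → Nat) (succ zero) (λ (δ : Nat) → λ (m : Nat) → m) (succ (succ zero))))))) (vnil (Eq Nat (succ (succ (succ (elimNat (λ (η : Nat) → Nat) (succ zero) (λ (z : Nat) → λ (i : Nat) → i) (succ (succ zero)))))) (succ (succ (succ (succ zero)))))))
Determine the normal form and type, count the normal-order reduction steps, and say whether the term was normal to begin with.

resulting normal form:
  vcons (Eq Nat (succ (succ (succ (succ zero)))) (succ (succ (succ (succ zero))))) (succ zero) (refl Nat (succ (succ (succ (succ zero))))) (vcons (Eq Nat (succ (succ (succ (succ zero)))) (succ (succ (succ (succ zero))))) zero (refl Nat (succ (succ (succ (succ zero))))) (vnil (Eq Nat (succ (succ (succ (succ zero)))) (succ (succ (succ (succ zero)))))))
type:
  Vec (Eq Nat (succ (succ (succ (succ zero)))) (succ (succ (succ (succ zero))))) (succ (succ zero))
steps to reach normal form (normal order): 35
term was already normal: no
first redex: an elimNat iota-redex


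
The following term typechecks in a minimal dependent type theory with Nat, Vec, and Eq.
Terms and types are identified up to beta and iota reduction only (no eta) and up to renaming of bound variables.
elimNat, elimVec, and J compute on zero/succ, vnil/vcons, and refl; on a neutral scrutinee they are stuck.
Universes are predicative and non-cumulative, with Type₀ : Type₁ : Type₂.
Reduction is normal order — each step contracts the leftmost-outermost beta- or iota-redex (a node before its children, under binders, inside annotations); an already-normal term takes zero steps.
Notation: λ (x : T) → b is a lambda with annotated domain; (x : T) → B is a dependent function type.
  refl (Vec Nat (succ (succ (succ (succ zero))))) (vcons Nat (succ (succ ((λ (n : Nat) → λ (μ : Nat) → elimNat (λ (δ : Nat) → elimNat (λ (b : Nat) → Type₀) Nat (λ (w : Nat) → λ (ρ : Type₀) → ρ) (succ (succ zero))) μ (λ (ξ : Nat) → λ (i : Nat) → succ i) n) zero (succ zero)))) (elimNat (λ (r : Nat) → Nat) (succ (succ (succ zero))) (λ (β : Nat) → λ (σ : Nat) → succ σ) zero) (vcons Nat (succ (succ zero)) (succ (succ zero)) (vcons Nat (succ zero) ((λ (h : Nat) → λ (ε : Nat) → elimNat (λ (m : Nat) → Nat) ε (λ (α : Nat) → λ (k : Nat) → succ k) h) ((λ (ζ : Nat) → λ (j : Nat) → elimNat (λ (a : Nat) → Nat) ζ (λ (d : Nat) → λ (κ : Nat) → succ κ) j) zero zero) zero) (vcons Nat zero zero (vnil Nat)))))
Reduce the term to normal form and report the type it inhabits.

resulting normal form:
  refl (Vec Nat (succ (succ (succ (succ zero))))) (vcons Nat (succ (succ (succ zero))) (succ (succ (succ zero))) (vcons Nat (succ (succ zero)) (succ (succ zero)) (vcons Nat (succ zero) zero (vcons Nat zero zero (vnil Nat)))))
the term's type:
  Eq (Vec Nat (succ (succ (succ (succ zero))))) (vcons Nat (succ (succ (succ zero))) (succ (succ (succ zero))) (vcons Nat (succ (succ zero)) (succ (succ zero)) (vcons Nat (succ zero) zero (vcons Nat zero zero (vnil Nat))))) (vcons Nat (succ (succ (succ zero))) (succ (succ (succ zero))) (vcons Nat (succ (succ zero)) (succ (succ zero)) (vcons Nat (succ zero) zero (vcons Nat zero zero (vnil Nat)))))
observation: the term reaches its normal form after 10 normal-order steps.


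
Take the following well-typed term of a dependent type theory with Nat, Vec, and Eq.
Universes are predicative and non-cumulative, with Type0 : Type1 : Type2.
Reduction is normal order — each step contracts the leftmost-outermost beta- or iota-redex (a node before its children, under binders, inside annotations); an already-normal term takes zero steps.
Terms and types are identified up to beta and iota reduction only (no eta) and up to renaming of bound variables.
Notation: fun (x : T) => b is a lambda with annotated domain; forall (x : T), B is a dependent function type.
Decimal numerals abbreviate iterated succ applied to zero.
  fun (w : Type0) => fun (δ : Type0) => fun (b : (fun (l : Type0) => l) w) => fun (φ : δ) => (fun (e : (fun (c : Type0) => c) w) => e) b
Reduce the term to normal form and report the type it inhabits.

normal form:
  fun (w : Type0) => fun (δ : Type0) => fun (b : w) => fun (l : δ) => b
the term's type:
  forall (w : Type0), forall (δ : Type0), forall (b : w), forall (l : δ), w
observation: the leftmost-outermost redex is a beta-redex, and normalization takes 2 steps.


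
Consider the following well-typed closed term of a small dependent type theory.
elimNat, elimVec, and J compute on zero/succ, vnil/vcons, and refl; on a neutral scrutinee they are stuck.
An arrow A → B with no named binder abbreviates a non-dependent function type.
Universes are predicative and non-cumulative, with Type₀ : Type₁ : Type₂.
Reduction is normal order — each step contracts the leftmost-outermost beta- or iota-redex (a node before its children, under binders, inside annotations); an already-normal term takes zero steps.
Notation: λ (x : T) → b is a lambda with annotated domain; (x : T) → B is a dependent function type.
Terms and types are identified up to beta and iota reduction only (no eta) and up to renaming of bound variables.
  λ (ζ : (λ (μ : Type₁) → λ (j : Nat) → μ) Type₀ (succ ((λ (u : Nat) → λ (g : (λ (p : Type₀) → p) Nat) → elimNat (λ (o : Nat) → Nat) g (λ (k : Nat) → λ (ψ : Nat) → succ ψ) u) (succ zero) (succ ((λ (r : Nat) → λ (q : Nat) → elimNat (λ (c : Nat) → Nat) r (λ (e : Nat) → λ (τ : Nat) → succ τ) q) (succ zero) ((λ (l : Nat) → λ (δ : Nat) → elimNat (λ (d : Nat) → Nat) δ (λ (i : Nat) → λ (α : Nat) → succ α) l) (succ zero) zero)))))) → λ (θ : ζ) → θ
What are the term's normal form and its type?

resulting normal form:
  λ (ζ : Type₀) → λ (μ : ζ) → μ
type:
  (ζ : Type₀) → ζ → ζ
observation: normalization takes exactly 2 steps under the normal-order strategy.


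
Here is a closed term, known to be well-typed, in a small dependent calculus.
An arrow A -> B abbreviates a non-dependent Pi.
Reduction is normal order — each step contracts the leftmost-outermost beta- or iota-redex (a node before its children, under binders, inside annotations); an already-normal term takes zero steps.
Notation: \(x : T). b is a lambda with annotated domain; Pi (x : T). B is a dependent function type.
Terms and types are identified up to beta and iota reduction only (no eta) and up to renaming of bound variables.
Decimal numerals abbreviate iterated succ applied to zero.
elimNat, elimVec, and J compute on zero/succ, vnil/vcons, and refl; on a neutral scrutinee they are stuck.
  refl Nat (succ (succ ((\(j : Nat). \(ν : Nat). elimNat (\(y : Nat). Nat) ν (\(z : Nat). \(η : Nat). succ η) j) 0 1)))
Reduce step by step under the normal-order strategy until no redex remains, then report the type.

reduction (normal order):
  refl Nat (succ (succ ((\(j : Nat). \(ν : Nat). elimNat (\(y : Nat). Nat) ν (\(z : Nat). \(η : Nat). succ η) j) 0 1)))
  ~> refl Nat (succ (succ ((\(j : Nat). elimNat (\(ν : Nat). Nat) j (\(y : Nat). \(z : Nat). succ z) 0) 1)))
  ~> refl Nat (succ (succ (elimNat (\(j : Nat). Nat) 1 (\(ν : Nat). \(y : Nat). succ y) 0)))
  ~> refl Nat 3
inferred type:
  Eq Nat 3 3


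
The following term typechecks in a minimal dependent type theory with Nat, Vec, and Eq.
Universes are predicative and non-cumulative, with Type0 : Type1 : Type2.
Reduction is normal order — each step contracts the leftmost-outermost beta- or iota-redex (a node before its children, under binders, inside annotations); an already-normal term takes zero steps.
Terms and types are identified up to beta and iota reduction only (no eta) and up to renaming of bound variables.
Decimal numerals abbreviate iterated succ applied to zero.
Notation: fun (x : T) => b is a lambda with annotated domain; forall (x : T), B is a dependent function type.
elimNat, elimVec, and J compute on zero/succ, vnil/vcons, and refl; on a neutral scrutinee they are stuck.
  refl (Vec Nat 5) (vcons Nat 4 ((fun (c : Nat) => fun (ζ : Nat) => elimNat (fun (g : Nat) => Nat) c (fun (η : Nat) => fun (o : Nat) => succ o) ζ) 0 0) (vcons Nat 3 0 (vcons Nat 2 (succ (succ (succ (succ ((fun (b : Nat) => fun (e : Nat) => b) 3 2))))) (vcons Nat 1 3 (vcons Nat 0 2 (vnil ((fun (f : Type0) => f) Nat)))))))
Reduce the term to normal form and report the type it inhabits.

reduced normal form:
  refl (Vec Nat 5) (vcons Nat 4 0 (vcons Nat 3 0 (vcons Nat 2 7 (vcons Nat 1 3 (vcons Nat 0 2 (vnil Nat))))))
type:
  Eq (Vec Nat 5) (vcons Nat 4 0 (vcons Nat 3 0 (vcons Nat 2 7 (vcons Nat 1 3 (vcons Nat 0 2 (vnil Nat)))))) (vcons Nat 4 0 (vcons Nat 3 0 (vcons Nat 2 7 (vcons Nat 1 3 (vcons Nat 0 2 (vnil Nat))))))


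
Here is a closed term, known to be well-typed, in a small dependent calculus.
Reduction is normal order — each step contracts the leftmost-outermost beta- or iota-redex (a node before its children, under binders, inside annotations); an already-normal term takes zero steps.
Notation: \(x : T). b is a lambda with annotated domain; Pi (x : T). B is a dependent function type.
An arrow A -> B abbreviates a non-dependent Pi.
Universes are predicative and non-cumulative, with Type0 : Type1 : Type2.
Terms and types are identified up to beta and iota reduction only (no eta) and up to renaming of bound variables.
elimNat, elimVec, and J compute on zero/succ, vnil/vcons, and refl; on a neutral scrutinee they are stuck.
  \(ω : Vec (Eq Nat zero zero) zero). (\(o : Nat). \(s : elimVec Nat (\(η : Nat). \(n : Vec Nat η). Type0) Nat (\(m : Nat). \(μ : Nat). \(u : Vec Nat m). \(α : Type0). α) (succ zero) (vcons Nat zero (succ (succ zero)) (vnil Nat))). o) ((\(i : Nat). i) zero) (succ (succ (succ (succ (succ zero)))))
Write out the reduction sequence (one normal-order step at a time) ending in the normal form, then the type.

normal-order reduction sequence:
  \(ω : Vec (Eq Nat zero zero) zero). (\(o : Nat). \(s : elimVec Nat (\(η : Nat). \(n : Vec Nat η). Type0) Nat (\(m : Nat). \(μ : Nat). \(u : Vec Nat m). \(α : Type0). α) (succ zero) (vcons Nat zero (succ (succ zero)) (vnil Nat))). o) ((\(i : Nat). i) zero) (succ (succ (succ (succ (succ zero)))))
  ~> \(ω : Vec (Eq Nat zero zero) zero). (\(o : elimVec Nat (\(s : Nat). \(η : Vec Nat s). Type0) Nat (\(n : Nat). \(m : Nat). \(μ : Vec Nat n). \(u : Type0). u) (succ zero) (vcons Nat zero (succ (succ zero)) (vnil Nat))). (\(α : Nat). α) zero) (succ (succ (succ (succ (succ zero)))))
  ~> \(ω : Vec (Eq Nat zero zero) zero). (\(o : Nat). o) zero
  ~> \(ω : Vec (Eq Nat zero zero) zero). zero
the term's type:
  Vec (Eq Nat zero zero) zero -> Nat


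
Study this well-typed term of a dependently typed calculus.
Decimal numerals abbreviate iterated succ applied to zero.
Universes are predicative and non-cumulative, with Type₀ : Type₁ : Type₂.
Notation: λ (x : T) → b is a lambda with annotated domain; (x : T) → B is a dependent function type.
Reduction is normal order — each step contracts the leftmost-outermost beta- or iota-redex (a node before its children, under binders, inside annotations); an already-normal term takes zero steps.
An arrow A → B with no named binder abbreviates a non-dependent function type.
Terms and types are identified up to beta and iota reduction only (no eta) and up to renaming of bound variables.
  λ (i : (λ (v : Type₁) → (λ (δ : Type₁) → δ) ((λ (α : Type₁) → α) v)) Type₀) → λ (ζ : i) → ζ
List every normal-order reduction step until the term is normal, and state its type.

normal-order reduction:
  λ (i : (λ (v : Type₁) → (λ (δ : Type₁) → δ) ((λ (α : Type₁) → α) v)) Type₀) → λ (ζ : i) → ζ
  ~> λ (i : (λ (v : Type₁) → v) ((λ (δ : Type₁) → δ) Type₀)) → λ (α : i) → α
  ~> λ (i : (λ (v : Type₁) → v) Type₀) → λ (δ : i) → δ
  ~> λ (i : Type₀) → λ (v : i) → v
the term's type:
  (i : Type₀) → i → i


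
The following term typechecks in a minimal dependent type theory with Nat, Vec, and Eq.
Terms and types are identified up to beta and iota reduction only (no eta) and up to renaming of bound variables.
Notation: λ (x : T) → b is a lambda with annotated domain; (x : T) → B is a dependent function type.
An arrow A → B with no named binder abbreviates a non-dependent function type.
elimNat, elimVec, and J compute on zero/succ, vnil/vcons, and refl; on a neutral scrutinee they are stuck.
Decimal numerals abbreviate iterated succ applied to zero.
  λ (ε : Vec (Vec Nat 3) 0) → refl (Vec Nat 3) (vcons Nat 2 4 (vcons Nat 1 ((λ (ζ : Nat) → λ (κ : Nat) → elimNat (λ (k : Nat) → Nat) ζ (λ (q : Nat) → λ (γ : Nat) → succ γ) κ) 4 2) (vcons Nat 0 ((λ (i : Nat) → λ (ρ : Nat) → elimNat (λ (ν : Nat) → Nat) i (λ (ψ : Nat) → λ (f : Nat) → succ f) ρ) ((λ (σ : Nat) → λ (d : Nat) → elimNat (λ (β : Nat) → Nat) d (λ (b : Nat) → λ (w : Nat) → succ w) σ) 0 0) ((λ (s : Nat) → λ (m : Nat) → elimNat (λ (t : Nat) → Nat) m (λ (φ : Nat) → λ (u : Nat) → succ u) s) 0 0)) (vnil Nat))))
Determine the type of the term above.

inferred type:
  Vec (Vec Nat 3) 0 → Eq (Vec Nat 3) (vcons Nat 2 4 (vcons Nat 1 6 (vcons Nat 0 0 (vnil Nat)))) (vcons Nat 2 4 (vcons Nat 1 6 (vcons Nat 0 0 (vnil Nat))))


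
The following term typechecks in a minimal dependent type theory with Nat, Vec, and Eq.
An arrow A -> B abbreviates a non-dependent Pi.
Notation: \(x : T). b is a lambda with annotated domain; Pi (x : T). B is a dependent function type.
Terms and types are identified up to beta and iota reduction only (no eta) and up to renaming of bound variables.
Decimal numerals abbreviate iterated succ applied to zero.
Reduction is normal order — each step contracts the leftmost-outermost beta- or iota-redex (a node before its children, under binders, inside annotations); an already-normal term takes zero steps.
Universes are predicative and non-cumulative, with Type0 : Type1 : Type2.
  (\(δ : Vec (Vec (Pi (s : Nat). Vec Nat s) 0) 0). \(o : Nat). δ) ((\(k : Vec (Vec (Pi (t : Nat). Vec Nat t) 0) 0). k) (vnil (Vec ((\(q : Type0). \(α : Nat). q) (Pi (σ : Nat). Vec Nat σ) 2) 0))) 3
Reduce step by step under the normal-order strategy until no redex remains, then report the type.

normal-order reduction:
  (\(δ : Vec (Vec (Pi (s : Nat). Vec Nat s) 0) 0). \(o : Nat). δ) ((\(k : Vec (Vec (Pi (t : Nat). Vec Nat t) 0) 0). k) (vnil (Vec ((\(q : Type0). \(α : Nat). q) (Pi (σ : Nat). Vec Nat σ) 2) 0))) 3
  ~> (\(δ : Nat). (\(s : Vec (Vec (Pi (o : Nat). Vec Nat o) 0) 0). s) (vnil (Vec ((\(k : Type0). \(t : Nat). k) (Pi (q : Nat). Vec Nat q) 2) 0))) 3
  ~> (\(δ : Vec (Vec (Pi (s : Nat). Vec Nat s) 0) 0). δ) (vnil (Vec ((\(o : Type0). \(k : Nat). o) (Pi (t : Nat). Vec Nat t) 2) 0))
  ~> vnil (Vec ((\(δ : Type0). \(s : Nat). δ) (Pi (o : Nat). Vec Nat o) 2) 0)
  ~> vnil (Vec ((\(δ : Nat). Pi (s : Nat). Vec Nat s) 2) 0)
  ~> vnil (Vec (Pi (δ : Nat). Vec Nat δ) 0)
type:
  Vec (Vec (Pi (δ : Nat). Vec Nat δ) 0) 0


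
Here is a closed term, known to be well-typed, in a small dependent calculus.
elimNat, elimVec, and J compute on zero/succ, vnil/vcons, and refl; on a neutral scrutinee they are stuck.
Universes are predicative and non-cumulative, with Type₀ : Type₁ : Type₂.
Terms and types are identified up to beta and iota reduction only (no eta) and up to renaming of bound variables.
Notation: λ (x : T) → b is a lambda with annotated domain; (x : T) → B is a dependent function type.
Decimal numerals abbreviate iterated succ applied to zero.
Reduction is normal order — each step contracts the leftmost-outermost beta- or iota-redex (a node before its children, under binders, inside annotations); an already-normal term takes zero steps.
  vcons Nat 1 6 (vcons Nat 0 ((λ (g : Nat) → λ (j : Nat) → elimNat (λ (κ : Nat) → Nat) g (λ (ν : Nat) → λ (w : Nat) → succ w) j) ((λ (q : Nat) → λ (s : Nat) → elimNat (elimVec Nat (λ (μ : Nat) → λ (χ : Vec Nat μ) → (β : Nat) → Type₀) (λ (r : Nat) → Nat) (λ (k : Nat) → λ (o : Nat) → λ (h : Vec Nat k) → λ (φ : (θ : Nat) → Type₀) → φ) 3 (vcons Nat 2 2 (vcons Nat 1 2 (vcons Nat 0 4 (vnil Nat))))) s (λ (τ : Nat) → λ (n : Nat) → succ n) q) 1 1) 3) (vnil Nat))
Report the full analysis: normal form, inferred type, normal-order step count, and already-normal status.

resulting normal form:
  vcons Nat 1 6 (vcons Nat 0 5 (vnil Nat))
the term's type:
  Vec Nat 2
steps to reach normal form (normal order): 18
started in normal form: no
first redex: a beta-redex


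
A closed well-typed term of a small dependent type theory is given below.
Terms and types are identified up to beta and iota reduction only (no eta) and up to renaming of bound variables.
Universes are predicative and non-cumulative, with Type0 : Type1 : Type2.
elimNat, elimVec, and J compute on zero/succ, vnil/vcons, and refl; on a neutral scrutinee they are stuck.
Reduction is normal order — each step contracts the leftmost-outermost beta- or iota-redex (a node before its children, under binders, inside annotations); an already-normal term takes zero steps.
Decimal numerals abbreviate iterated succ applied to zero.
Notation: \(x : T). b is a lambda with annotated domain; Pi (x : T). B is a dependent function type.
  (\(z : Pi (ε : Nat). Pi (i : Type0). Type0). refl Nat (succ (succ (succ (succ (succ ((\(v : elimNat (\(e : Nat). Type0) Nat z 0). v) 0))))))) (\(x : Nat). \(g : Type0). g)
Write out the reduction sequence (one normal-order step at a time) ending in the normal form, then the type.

reduction (normal order):
  (\(z : Pi (ε : Nat). Pi (i : Type0). Type0). refl Nat (succ (succ (succ (succ (succ ((\(v : elimNat (\(e : Nat). Type0) Nat z 0). v) 0))))))) (\(x : Nat). \(g : Type0). g)
  ~> refl Nat (succ (succ (succ (succ (succ ((\(z : elimNat (\(ε : Nat). Type0) Nat (\(i : Nat). \(v : Type0). v) 0). z) 0))))))
  ~> refl Nat 5
type:
  Eq Nat 5 5


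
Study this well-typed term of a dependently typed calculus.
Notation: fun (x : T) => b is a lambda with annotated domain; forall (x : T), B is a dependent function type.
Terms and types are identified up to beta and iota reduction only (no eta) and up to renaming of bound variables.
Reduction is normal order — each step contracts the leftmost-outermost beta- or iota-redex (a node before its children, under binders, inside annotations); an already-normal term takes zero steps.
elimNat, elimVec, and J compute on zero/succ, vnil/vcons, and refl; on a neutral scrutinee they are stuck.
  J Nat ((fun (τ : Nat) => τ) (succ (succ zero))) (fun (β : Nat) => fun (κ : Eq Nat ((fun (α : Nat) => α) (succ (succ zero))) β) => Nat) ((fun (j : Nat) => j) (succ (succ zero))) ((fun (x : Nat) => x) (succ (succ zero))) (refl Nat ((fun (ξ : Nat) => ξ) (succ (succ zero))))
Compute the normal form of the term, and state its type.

reduced normal form:
  succ (succ zero)
type:
  Nat


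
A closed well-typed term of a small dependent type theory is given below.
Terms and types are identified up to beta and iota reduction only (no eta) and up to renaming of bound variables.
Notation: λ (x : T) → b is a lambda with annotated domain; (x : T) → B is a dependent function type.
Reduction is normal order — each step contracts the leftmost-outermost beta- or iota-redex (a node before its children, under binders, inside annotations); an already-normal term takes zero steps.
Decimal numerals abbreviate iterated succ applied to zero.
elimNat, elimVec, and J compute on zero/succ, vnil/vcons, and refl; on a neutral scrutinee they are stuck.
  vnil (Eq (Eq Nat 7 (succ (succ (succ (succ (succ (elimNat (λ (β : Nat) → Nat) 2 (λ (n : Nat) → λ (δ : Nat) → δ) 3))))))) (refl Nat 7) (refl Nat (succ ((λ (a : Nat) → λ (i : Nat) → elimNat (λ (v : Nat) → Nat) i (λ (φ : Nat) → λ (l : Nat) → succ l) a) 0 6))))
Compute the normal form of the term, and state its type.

normal form:
  vnil (Eq (Eq Nat 7 7) (refl Nat 7) (refl Nat 7))
the term's type:
  Vec (Eq (Eq Nat 7 7) (refl Nat 7) (refl Nat 7)) 0


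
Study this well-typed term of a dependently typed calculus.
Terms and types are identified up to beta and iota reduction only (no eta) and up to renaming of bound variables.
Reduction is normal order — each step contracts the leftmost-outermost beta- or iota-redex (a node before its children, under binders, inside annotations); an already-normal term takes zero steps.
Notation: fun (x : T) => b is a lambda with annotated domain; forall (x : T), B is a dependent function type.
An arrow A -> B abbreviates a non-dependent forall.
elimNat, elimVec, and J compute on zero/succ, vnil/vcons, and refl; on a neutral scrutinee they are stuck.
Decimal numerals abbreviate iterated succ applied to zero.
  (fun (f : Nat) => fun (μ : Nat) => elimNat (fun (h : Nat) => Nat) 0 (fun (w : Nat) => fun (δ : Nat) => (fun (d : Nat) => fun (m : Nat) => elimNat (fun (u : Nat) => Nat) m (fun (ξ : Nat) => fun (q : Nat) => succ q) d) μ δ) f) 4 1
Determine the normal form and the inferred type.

normal form:
  4
type:
  Nat
observation: 39 normal-order steps separate the term from its normal form.


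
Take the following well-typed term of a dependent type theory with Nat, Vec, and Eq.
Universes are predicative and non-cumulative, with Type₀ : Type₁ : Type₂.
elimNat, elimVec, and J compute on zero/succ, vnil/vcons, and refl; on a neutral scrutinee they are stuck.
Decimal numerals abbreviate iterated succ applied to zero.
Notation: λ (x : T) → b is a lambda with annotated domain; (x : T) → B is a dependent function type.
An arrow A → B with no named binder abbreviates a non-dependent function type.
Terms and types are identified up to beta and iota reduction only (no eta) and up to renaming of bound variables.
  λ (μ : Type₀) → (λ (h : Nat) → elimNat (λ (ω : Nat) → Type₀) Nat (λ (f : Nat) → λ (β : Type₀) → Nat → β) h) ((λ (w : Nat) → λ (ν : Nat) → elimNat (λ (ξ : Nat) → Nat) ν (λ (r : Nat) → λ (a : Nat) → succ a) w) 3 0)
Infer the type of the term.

the term's type:
  Type₀ → Type₀


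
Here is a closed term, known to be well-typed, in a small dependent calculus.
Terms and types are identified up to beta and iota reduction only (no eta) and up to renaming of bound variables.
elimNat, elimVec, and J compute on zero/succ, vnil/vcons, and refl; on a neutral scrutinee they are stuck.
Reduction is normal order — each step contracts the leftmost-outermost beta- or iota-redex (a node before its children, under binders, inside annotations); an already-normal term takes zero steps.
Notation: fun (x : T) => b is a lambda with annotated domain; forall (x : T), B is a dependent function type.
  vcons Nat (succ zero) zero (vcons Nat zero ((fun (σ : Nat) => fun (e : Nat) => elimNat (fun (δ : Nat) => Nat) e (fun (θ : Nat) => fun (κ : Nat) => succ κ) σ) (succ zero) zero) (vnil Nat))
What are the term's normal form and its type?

reduced normal form:
  vcons Nat (succ zero) zero (vcons Nat zero (succ zero) (vnil Nat))
the term's type:
  Vec Nat (succ (succ zero))


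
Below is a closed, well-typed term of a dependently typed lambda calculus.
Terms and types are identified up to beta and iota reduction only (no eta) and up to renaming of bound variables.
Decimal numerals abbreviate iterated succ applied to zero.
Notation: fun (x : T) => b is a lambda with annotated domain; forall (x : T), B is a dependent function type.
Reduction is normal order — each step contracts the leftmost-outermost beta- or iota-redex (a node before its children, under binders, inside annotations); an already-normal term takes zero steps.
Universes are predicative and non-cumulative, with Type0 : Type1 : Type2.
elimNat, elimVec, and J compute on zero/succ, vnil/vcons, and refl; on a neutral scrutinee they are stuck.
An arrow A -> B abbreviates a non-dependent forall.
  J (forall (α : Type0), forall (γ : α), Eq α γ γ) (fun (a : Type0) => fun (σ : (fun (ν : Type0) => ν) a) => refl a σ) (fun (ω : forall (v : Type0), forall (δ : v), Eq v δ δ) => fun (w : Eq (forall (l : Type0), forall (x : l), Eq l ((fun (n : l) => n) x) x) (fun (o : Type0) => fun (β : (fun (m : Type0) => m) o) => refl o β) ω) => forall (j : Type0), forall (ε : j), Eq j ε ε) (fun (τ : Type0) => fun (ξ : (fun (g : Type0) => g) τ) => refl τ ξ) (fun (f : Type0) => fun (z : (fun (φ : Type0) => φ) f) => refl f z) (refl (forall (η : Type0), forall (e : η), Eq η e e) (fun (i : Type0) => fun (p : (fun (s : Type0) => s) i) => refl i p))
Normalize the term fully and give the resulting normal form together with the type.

normal form:
  fun (α : Type0) => fun (γ : α) => refl α γ
type:
  forall (α : Type0), forall (γ : α), Eq α γ γ
observation: the term reaches its normal form after 2 normal-order steps.


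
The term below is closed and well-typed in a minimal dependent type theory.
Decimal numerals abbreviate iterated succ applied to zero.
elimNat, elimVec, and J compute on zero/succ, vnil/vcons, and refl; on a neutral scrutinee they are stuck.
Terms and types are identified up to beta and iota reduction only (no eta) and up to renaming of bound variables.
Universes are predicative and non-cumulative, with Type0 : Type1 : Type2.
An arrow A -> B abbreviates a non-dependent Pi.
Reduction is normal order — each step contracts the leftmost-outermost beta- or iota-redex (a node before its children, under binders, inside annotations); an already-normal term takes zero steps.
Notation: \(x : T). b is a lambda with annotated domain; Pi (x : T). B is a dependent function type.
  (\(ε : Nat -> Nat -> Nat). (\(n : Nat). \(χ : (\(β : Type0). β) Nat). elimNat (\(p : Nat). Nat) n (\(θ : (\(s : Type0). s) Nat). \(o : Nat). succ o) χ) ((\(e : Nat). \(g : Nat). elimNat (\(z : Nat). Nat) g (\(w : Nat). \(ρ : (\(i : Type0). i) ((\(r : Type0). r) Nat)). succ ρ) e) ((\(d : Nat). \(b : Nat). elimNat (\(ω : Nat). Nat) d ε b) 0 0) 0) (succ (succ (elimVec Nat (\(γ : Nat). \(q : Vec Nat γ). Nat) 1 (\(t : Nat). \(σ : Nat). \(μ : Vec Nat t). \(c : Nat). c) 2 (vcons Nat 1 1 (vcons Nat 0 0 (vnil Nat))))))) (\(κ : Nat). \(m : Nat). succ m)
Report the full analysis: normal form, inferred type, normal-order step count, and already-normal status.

reduced normal form:
  3
the term's type:
  Nat
normal-order step count: 33
started in normal form: no
first contracted redex: a beta-redex


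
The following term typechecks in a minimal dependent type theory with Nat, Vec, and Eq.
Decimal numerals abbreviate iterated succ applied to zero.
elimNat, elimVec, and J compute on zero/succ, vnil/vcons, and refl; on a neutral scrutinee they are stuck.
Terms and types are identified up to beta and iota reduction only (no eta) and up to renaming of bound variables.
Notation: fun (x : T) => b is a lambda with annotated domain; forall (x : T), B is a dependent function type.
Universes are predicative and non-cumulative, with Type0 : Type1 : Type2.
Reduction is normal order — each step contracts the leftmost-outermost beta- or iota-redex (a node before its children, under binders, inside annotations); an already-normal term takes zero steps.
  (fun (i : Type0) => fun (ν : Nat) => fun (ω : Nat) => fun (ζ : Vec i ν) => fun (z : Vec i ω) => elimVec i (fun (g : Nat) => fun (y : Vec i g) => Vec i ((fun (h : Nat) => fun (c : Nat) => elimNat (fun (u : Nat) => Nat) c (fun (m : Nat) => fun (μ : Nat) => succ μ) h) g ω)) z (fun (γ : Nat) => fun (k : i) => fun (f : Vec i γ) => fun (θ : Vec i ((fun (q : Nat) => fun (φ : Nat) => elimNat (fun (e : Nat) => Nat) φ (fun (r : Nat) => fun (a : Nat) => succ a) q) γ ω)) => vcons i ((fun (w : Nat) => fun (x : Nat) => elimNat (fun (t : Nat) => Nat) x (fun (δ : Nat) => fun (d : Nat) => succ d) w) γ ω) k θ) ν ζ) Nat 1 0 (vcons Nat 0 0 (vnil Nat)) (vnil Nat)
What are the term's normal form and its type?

resulting normal form:
  vcons Nat 0 0 (vnil Nat)
inferred type:
  Vec Nat 1
observation: contracting a beta-redex first, the term normalizes in 14 steps.


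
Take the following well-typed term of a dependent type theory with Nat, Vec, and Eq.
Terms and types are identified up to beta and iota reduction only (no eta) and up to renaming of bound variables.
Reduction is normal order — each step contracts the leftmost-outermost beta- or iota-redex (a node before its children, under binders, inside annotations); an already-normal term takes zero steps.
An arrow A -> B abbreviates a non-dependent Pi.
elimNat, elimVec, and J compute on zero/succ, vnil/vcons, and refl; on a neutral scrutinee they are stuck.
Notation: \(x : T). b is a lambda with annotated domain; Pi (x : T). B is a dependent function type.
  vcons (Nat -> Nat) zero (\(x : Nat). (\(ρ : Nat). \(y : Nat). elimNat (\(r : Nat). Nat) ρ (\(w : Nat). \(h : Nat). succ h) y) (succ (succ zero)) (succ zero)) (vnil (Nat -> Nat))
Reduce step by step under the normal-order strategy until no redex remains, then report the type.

normal-order reduction:
  vcons (Nat -> Nat) zero (\(x : Nat). (\(ρ : Nat). \(y : Nat). elimNat (\(r : Nat). Nat) ρ (\(w : Nat). \(h : Nat). succ h) y) (succ (succ zero)) (succ zero)) (vnil (Nat -> Nat))
  ~> vcons (Nat -> Nat) zero (\(x : Nat). (\(ρ : Nat). elimNat (\(y : Nat). Nat) (succ (succ zero)) (\(r : Nat). \(w : Nat). succ w) ρ) (succ zero)) (vnil (Nat -> Nat))
  ~> vcons (Nat -> Nat) zero (\(x : Nat). elimNat (\(ρ : Nat). Nat) (succ (succ zero)) (\(y : Nat). \(r : Nat). succ r) (succ zero)) (vnil (Nat -> Nat))
  ~> vcons (Nat -> Nat) zero (\(x : Nat). (\(ρ : Nat). \(y : Nat). succ y) zero (elimNat (\(r : Nat). Nat) (succ (succ zero)) (\(w : Nat). \(h : Nat). succ h) zero)) (vnil (Nat -> Nat))
  ~> vcons (Nat -> Nat) zero (\(x : Nat). (\(ρ : Nat). succ ρ) (elimNat (\(y : Nat). Nat) (succ (succ zero)) (\(r : Nat). \(w : Nat). succ w) zero)) (vnil (Nat -> Nat))
  ~> vcons (Nat -> Nat) zero (\(x : Nat). succ (elimNat (\(ρ : Nat). Nat) (succ (succ zero)) (\(y : Nat). \(r : Nat). succ r) zero)) (vnil (Nat -> Nat))
  ~> vcons (Nat -> Nat) zero (\(x : Nat). succ (succ (succ zero))) (vnil (Nat -> Nat))
type:
  Vec (Nat -> Nat) (succ zero)


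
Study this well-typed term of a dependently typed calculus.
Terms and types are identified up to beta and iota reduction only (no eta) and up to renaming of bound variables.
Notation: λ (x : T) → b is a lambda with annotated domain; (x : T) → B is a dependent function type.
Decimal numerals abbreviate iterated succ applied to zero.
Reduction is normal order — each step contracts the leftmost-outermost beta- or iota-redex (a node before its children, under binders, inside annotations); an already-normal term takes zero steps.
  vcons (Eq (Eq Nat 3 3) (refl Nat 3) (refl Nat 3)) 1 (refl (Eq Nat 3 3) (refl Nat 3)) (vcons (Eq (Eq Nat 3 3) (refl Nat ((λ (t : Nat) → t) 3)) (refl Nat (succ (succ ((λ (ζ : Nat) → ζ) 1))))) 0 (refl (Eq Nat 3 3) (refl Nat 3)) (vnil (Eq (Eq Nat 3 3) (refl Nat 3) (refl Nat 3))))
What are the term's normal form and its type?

reduced normal form:
  vcons (Eq (Eq Nat 3 3) (refl Nat 3) (refl Nat 3)) 1 (refl (Eq Nat 3 3) (refl Nat 3)) (vcons (Eq (Eq Nat 3 3) (refl Nat 3) (refl Nat 3)) 0 (refl (Eq Nat 3 3) (refl Nat 3)) (vnil (Eq (Eq Nat 3 3) (refl Nat 3) (refl Nat 3))))
the term's type:
  Vec (Eq (Eq Nat 3 3) (refl Nat 3) (refl Nat 3)) 2


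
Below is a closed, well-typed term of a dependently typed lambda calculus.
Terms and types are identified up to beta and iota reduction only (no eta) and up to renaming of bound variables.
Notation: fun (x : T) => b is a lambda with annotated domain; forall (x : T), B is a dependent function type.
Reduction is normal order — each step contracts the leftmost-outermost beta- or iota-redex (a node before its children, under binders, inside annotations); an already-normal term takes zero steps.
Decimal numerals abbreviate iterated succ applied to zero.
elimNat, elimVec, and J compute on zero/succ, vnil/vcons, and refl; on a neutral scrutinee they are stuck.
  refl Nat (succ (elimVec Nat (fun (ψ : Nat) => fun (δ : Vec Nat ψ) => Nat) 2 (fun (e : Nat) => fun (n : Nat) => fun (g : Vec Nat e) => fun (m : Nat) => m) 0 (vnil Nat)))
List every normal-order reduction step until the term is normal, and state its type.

normal-order reduction sequence:
  refl Nat (succ (elimVec Nat (fun (ψ : Nat) => fun (δ : Vec Nat ψ) => Nat) 2 (fun (e : Nat) => fun (n : Nat) => fun (g : Vec Nat e) => fun (m : Nat) => m) 0 (vnil Nat)))
  ~> refl Nat 3
inferred type:
  Eq Nat 3 3


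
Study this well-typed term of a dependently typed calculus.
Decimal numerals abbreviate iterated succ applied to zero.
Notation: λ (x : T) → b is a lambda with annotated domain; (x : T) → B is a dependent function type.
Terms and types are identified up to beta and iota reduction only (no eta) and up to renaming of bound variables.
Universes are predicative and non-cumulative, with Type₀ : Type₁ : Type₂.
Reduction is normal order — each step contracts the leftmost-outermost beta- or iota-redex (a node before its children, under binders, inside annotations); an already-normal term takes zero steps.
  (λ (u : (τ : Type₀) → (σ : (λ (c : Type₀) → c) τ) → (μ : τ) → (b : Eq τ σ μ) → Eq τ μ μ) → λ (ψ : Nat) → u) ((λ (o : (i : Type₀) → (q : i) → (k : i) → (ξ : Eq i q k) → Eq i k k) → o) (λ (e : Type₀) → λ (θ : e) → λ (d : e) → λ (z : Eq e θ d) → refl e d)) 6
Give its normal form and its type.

resulting normal form:
  λ (u : Type₀) → λ (τ : u) → λ (σ : u) → λ (c : Eq u τ σ) → refl u σ
the term's type:
  (u : Type₀) → (τ : u) → (σ : u) → (c : Eq u τ σ) → Eq u σ σ


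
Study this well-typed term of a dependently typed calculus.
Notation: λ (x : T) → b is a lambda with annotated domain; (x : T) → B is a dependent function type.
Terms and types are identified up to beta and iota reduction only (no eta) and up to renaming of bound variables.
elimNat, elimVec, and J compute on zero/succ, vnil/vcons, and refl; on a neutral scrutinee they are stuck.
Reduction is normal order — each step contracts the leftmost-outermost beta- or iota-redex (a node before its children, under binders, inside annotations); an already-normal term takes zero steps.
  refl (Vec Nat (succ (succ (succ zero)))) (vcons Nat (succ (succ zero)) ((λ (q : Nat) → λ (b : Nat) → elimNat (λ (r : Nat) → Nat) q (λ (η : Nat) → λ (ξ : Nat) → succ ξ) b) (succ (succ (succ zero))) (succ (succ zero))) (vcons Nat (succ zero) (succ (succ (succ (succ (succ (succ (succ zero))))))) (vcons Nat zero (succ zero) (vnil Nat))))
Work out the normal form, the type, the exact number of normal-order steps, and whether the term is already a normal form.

resulting normal form:
  refl (Vec Nat (succ (succ (succ zero)))) (vcons Nat (succ (succ zero)) (succ (succ (succ (succ (succ zero))))) (vcons Nat (succ zero) (succ (succ (succ (succ (succ (succ (succ zero))))))) (vcons Nat zero (succ zero) (vnil Nat))))
the term's type:
  Eq (Vec Nat (succ (succ (succ zero)))) (vcons Nat (succ (succ zero)) (succ (succ (succ (succ (succ zero))))) (vcons Nat (succ zero) (succ (succ (succ (succ (succ (succ (succ zero))))))) (vcons Nat zero (succ zero) (vnil Nat)))) (vcons Nat (succ (succ zero)) (succ (succ (succ (succ (succ zero))))) (vcons Nat (succ zero) (succ (succ (succ (succ (succ (succ (succ zero))))))) (vcons Nat zero (succ zero) (vnil Nat))))
normal-order step count: 9
term was already normal: no
first contracted redex: a beta-redex


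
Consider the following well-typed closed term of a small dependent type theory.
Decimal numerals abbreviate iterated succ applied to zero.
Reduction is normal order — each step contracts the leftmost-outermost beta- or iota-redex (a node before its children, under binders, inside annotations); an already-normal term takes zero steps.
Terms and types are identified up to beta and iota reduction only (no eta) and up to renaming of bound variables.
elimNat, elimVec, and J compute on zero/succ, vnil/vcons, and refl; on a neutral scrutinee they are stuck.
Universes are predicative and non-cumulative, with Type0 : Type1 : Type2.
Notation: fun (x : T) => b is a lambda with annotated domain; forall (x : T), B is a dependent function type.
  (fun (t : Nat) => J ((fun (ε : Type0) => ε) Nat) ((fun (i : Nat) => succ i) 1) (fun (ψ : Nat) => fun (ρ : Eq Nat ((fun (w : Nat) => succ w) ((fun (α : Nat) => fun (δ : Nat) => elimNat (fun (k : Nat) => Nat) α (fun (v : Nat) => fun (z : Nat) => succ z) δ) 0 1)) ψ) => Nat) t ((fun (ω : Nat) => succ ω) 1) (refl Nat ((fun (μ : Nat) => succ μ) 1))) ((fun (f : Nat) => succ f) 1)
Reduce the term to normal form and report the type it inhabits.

normal form:
  2
type:
  Nat
observation: the leftmost-outermost redex is a beta-redex, and normalization takes 3 steps.
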